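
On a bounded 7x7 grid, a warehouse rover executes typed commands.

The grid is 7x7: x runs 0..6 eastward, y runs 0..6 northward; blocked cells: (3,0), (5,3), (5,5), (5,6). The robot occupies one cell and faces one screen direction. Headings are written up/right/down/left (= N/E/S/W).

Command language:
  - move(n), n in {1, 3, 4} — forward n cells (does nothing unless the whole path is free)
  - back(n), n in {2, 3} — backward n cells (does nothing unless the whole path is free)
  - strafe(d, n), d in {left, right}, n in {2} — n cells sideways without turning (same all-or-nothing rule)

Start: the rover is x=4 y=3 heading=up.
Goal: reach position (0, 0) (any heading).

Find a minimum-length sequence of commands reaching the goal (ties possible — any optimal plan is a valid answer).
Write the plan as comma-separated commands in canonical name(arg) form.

strafe(left, 2), strafe(left, 2), back(3)

initial: x=4 y=3 heading=up
[1] after strafe(left, 2): x=2 y=3 heading=up
[2] after strafe(left, 2): x=0 y=3 heading=up
[3] after back(3): x=0 y=0 heading=up
shorter routes all fall short; 3 is best.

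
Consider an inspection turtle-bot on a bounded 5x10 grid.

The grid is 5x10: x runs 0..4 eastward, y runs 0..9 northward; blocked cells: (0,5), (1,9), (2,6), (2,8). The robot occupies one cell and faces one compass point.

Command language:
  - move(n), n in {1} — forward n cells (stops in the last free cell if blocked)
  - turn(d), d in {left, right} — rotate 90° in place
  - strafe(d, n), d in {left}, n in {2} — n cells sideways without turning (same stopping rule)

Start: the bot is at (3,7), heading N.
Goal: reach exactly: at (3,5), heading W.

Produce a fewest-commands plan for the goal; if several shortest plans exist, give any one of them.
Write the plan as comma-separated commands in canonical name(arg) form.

begin: at (3,7), heading N
t=1 turn(left) ⇒ at (3,7), heading W
t=2 strafe(left, 2) ⇒ at (3,5), heading W
minimal: 2 command(s), checked below 2.

turn(left), strafe(left, 2)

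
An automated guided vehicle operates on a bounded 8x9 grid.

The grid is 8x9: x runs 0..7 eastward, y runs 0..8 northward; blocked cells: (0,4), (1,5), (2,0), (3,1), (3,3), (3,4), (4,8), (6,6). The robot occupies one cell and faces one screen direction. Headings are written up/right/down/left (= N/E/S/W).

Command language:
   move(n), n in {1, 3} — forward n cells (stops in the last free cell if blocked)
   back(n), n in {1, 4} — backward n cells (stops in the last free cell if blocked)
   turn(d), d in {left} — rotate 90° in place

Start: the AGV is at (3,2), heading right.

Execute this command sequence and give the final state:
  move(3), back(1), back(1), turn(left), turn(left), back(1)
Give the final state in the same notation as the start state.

initial: at (3,2), heading right
1. move(3) → at (6,2), heading right
2. back(1) → at (5,2), heading right
3. back(1) → at (4,2), heading right
4. turn(left) → at (4,2), heading up
5. turn(left) → at (4,2), heading left
6. back(1) → at (5,2), heading left

at (5,2), heading left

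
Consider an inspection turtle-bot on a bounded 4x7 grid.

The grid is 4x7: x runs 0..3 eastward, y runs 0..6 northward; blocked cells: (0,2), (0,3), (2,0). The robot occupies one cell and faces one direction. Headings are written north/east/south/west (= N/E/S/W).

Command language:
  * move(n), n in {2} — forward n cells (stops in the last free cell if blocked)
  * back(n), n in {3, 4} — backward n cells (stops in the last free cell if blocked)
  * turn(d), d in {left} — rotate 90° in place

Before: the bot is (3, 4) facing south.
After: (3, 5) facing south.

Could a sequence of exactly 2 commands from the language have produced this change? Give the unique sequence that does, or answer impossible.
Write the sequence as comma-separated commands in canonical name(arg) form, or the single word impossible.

move(2), back(3)

key: running back(3) before move(2) would end elsewhere — order is forced
initial: (3, 4) facing south
t=1 move(2) ⇒ (3, 2) facing south
t=2 back(3) ⇒ (3, 5) facing south
no rival 2-sequence matches.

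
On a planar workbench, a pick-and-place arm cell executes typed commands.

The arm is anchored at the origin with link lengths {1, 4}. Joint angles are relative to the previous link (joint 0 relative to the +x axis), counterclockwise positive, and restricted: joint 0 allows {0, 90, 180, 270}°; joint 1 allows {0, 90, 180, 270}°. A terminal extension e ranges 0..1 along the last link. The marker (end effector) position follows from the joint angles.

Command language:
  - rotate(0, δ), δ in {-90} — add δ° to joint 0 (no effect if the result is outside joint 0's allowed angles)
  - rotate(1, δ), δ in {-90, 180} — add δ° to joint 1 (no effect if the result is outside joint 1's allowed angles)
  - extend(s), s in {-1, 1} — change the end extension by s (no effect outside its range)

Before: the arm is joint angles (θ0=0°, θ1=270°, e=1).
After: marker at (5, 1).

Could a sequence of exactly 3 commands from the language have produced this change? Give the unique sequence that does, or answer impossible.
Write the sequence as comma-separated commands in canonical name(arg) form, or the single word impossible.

rotate(0, -90), rotate(0, -90), rotate(0, -90)

begin: joint angles (θ0=0°, θ1=270°, e=1)
[1] after rotate(0, -90): joint angles (θ0=270°, θ1=270°, e=1)
[2] after rotate(0, -90): joint angles (θ0=180°, θ1=270°, e=1)
[3] after rotate(0, -90): joint angles (θ0=90°, θ1=270°, e=1)
all 125 alternatives checked — unique.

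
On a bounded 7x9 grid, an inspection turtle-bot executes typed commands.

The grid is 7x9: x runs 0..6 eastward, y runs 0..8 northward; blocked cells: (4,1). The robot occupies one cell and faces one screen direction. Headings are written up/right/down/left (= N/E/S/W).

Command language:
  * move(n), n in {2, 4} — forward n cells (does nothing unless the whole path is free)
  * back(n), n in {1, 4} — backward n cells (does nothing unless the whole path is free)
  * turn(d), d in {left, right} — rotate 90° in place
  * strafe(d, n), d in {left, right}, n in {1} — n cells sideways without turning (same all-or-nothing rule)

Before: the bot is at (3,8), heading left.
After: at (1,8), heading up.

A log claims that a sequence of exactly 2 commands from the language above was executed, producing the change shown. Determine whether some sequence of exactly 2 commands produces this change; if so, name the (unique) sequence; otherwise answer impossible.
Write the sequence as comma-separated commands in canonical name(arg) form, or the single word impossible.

move(2), turn(right)

key: order matters: swapping move(2) and turn(right) lands elsewhere
initial: at (3,8), heading left
t=1 move(2) ⇒ at (1,8), heading left
t=2 turn(right) ⇒ at (1,8), heading up
all 64 alternatives checked — unique.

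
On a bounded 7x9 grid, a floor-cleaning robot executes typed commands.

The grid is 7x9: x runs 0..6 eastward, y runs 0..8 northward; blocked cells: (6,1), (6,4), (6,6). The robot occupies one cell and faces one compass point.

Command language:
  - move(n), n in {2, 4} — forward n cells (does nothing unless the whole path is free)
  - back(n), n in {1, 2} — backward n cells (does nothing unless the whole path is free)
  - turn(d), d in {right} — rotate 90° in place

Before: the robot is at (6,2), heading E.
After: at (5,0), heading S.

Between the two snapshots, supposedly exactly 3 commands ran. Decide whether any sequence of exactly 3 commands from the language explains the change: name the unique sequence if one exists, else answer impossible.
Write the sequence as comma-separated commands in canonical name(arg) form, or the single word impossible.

back(1), turn(right), move(2)

key: position moved to (5,0) AND the heading swung to S — translation plus rotation needed
begin: at (6,2), heading E
1. back(1) → at (5,2), heading E
2. turn(right) → at (5,2), heading S
3. move(2) → at (5,0), heading S
all 125 alternatives checked — unique.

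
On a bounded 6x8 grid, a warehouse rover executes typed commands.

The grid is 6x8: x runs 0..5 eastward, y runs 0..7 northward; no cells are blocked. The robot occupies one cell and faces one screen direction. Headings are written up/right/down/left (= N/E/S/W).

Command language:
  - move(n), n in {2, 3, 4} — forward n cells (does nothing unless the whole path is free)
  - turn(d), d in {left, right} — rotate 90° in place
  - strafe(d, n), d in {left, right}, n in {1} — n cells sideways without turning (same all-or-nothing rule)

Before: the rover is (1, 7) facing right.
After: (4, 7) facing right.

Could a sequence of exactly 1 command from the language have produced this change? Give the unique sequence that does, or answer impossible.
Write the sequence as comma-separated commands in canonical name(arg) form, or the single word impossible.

key: still facing E — the one step turns nothing
start: (1, 7) facing right
step 1 (move(3)): (4, 7) facing right
all 7 alternatives checked — unique.

move(3)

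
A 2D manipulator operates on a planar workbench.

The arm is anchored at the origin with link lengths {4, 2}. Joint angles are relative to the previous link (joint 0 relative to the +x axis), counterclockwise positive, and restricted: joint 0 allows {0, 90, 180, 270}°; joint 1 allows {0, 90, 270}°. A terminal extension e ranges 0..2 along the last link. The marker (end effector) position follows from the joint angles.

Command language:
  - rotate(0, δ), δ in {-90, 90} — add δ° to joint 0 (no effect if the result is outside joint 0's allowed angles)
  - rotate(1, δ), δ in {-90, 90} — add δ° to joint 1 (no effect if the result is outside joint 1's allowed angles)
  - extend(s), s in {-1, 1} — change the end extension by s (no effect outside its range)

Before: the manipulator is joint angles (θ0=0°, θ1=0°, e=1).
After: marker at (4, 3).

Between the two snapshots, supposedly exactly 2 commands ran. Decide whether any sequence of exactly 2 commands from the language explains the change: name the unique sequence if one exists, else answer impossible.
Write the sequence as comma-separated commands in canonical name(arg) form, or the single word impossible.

begin: joint angles (θ0=0°, θ1=0°, e=1)
[1] after rotate(1, 90): joint angles (θ0=0°, θ1=90°, e=1)
[2] after rotate(1, 90): joint angles (θ0=0°, θ1=90°, e=1)
no other 2-command option fits: unique.

rotate(1, 90), rotate(1, 90)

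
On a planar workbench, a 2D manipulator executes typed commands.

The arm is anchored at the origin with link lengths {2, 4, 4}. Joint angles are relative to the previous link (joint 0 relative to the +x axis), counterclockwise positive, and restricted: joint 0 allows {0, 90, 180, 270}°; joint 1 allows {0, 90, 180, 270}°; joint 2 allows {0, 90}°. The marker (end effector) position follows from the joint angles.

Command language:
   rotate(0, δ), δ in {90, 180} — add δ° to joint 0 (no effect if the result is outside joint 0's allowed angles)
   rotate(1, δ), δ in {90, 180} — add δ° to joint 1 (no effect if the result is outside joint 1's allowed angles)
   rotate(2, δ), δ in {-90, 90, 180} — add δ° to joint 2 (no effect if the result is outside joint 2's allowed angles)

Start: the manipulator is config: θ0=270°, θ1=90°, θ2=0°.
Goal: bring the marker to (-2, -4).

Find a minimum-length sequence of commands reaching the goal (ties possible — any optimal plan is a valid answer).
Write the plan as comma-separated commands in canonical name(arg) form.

begin: config: θ0=270°, θ1=90°, θ2=0°
1. rotate(2, 90) → config: θ0=270°, θ1=90°, θ2=90°
2. rotate(0, 90) → config: θ0=0°, θ1=90°, θ2=90°
3. rotate(1, 90) → config: θ0=0°, θ1=180°, θ2=90°
no 2-step plan works, so 3 is optimal.

rotate(2, 90), rotate(0, 90), rotate(1, 90)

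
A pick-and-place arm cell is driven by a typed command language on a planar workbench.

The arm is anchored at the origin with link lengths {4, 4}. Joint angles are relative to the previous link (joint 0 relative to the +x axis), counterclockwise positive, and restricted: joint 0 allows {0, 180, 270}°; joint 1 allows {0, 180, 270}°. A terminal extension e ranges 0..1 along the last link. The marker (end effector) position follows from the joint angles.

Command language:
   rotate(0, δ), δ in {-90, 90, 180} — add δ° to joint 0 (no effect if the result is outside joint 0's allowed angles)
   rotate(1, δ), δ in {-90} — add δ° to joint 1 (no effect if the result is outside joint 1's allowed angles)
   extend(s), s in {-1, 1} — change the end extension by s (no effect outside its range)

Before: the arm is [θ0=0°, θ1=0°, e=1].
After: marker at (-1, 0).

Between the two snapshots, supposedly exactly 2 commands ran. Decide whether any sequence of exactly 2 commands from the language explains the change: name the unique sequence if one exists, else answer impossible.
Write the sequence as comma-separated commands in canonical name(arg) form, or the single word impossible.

begin: [θ0=0°, θ1=0°, e=1]
step 1 (rotate(1, -90)): [θ0=0°, θ1=270°, e=1]
step 2 (rotate(1, -90)): [θ0=0°, θ1=180°, e=1]
uniquely the one of 36 2-step routes that fits.

rotate(1, -90), rotate(1, -90)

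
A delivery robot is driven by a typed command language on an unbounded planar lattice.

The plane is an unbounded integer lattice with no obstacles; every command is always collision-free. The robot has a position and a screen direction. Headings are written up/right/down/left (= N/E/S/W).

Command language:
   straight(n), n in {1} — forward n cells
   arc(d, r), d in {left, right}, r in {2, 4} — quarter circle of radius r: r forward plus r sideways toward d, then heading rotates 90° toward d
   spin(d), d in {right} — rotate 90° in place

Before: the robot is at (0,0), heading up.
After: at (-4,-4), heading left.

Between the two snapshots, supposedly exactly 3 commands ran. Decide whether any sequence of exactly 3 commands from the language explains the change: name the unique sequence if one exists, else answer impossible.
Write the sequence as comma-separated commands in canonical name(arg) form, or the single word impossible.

key: cell and facing (now W) both changed — the 3 commands mix motion and turning
start: at (0,0), heading up
1. spin(right) → at (0,0), heading right
2. spin(right) → at (0,0), heading down
3. arc(right, 4) → at (-4,-4), heading left
no rival 3-sequence matches.

spin(right), spin(right), arc(right, 4)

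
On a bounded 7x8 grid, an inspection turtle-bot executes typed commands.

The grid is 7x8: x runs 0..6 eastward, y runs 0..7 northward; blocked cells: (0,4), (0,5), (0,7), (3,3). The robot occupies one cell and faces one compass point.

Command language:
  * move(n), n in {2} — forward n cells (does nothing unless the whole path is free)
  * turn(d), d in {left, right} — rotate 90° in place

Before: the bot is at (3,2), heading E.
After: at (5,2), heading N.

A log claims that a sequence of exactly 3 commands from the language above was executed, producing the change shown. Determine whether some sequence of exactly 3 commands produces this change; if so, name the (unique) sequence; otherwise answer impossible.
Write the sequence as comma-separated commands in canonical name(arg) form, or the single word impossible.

key: the second move(2) would leave the grid, so it does nothing
begin: at (3,2), heading E
step 1 (move(2)): at (5,2), heading E
step 2 (move(2)): at (5,2), heading E
step 3 (turn(left)): at (5,2), heading N
all 27 alternatives checked — unique.

move(2), move(2), turn(left)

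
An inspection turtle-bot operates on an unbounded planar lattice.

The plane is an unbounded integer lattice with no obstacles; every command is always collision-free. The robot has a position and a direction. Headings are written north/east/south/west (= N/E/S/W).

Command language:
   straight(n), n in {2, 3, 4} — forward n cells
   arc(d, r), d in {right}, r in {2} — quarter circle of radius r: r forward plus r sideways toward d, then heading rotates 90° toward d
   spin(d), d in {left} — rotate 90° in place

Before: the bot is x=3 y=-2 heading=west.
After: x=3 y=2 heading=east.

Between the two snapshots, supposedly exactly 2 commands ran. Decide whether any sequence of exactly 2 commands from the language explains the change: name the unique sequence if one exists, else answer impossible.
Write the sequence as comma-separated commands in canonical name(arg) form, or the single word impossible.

arc(right, 2), arc(right, 2)

key: position moved to (3,2) AND the heading swung to E — translation plus rotation needed
begin: x=3 y=-2 heading=west
t=1 arc(right, 2) ⇒ x=1 y=0 heading=north
t=2 arc(right, 2) ⇒ x=3 y=2 heading=east
no rival 2-sequence matches.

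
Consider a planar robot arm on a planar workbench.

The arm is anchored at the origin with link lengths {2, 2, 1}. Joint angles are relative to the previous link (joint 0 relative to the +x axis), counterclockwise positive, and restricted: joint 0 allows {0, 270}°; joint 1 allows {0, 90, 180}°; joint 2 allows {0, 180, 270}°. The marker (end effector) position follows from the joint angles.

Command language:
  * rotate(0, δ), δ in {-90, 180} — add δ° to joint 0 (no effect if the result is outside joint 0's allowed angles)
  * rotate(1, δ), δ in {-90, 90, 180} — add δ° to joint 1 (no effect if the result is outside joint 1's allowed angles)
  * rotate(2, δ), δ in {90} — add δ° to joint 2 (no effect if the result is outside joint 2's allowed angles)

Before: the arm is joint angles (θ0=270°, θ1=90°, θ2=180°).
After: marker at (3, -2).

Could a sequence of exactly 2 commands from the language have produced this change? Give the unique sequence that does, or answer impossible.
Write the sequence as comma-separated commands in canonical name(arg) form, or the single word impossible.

rotate(2, 90), rotate(2, 90)

from: joint angles (θ0=270°, θ1=90°, θ2=180°)
step 1 (rotate(2, 90)): joint angles (θ0=270°, θ1=90°, θ2=270°)
step 2 (rotate(2, 90)): joint angles (θ0=270°, θ1=90°, θ2=0°)
no other 2-command option fits: unique.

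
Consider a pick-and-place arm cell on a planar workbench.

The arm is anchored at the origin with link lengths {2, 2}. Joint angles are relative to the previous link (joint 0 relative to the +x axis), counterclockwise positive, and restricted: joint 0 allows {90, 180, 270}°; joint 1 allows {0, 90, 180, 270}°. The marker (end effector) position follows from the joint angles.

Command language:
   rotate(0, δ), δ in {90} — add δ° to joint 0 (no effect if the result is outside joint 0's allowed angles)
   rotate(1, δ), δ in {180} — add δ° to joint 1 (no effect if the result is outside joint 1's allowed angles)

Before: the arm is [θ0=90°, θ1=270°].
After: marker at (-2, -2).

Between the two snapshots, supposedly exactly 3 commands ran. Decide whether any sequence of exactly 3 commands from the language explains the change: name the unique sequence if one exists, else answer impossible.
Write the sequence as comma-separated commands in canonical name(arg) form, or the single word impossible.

rotate(0, 90), rotate(0, 90), rotate(0, 90)

begin: [θ0=90°, θ1=270°]
[1] after rotate(0, 90): [θ0=180°, θ1=270°]
[2] after rotate(0, 90): [θ0=270°, θ1=270°]
[3] after rotate(0, 90): [θ0=270°, θ1=270°]
all 8 alternatives checked — unique.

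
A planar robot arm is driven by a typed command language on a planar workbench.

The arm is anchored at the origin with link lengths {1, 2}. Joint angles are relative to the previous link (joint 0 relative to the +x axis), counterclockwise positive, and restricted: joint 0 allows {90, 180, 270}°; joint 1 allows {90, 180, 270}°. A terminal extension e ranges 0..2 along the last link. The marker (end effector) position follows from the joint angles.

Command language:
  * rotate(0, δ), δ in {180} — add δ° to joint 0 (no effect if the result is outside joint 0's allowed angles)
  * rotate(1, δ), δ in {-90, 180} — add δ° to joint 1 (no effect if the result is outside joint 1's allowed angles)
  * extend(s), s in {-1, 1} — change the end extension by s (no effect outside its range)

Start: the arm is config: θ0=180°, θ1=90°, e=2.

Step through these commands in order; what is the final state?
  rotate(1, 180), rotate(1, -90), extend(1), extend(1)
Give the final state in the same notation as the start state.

config: θ0=180°, θ1=180°, e=2

initial: config: θ0=180°, θ1=90°, e=2
1. rotate(1, 180) → config: θ0=180°, θ1=270°, e=2
2. rotate(1, -90) → config: θ0=180°, θ1=180°, e=2
3. extend(1) → config: θ0=180°, θ1=180°, e=2
4. extend(1) → config: θ0=180°, θ1=180°, e=2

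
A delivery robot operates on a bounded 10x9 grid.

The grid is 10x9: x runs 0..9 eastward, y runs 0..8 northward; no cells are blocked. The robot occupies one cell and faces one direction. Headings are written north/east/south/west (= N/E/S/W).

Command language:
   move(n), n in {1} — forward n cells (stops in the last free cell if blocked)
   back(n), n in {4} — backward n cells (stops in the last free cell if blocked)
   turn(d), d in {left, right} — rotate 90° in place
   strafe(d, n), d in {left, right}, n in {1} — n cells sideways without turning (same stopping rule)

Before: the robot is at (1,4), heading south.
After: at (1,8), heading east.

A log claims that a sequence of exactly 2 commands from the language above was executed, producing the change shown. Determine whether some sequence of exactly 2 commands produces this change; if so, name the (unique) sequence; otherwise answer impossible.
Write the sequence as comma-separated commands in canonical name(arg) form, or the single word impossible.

key: position moved to (1,8) AND the heading swung to E — translation plus rotation needed
initial: at (1,4), heading south
[1] after back(4): at (1,8), heading south
[2] after turn(left): at (1,8), heading east
uniquely the one of 36 2-step routes that fits.

back(4), turn(left)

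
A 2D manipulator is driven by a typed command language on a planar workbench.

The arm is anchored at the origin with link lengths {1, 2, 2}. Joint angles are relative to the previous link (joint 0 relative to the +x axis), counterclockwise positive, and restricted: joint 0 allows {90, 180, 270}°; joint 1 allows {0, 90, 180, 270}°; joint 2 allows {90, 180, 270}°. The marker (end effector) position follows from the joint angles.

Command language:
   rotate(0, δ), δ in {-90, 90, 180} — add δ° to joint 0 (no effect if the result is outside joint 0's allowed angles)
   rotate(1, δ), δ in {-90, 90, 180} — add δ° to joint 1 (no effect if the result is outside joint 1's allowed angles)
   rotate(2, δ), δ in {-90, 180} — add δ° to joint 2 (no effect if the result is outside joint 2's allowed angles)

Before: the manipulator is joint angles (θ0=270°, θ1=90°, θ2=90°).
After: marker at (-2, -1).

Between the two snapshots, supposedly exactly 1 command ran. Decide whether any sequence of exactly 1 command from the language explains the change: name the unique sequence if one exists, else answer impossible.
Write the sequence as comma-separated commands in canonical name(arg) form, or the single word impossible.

from: joint angles (θ0=270°, θ1=90°, θ2=90°)
[1] after rotate(0, 180): joint angles (θ0=90°, θ1=90°, θ2=90°)
all 8 alternatives checked — unique.

rotate(0, 180)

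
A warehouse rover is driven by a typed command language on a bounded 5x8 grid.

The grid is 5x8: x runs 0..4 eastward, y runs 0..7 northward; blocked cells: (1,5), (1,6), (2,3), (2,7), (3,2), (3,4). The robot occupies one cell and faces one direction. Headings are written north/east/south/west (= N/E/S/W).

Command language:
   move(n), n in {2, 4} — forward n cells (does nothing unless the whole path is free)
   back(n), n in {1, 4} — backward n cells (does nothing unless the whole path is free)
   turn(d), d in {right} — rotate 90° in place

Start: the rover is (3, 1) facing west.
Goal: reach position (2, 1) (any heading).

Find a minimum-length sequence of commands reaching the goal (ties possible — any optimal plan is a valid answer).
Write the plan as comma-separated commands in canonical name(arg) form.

from: (3, 1) facing west
step 1 (move(2)): (1, 1) facing west
step 2 (back(1)): (2, 1) facing west
shorter routes all fall short; 2 is best.

move(2), back(1)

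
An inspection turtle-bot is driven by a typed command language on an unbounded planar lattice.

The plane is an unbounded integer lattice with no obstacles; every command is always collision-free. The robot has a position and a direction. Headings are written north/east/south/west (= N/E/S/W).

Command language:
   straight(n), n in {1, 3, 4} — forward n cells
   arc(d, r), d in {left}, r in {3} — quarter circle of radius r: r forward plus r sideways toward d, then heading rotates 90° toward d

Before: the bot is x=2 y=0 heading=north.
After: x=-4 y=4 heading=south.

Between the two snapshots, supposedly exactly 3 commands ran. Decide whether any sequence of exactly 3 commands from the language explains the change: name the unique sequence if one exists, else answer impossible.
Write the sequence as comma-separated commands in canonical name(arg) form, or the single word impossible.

key: position moved to (-4,4) AND the heading swung to S — translation plus rotation needed
t0: x=2 y=0 heading=north
t=1 straight(4) ⇒ x=2 y=4 heading=north
t=2 arc(left, 3) ⇒ x=-1 y=7 heading=west
t=3 arc(left, 3) ⇒ x=-4 y=4 heading=south
all 64 alternatives checked — unique.

straight(4), arc(left, 3), arc(left, 3)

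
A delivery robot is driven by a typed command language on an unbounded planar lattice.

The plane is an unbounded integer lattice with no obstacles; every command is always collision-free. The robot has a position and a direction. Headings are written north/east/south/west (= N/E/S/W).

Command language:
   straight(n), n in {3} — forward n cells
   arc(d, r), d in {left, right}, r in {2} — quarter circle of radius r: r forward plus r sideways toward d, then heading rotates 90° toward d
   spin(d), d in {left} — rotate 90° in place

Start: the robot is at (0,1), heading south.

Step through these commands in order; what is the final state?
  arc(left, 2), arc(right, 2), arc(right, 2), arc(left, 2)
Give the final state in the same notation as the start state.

at (0,-7), heading south

t0: at (0,1), heading south
step 1 (arc(left, 2)): at (2,-1), heading east
step 2 (arc(right, 2)): at (4,-3), heading south
step 3 (arc(right, 2)): at (2,-5), heading west
step 4 (arc(left, 2)): at (0,-7), heading south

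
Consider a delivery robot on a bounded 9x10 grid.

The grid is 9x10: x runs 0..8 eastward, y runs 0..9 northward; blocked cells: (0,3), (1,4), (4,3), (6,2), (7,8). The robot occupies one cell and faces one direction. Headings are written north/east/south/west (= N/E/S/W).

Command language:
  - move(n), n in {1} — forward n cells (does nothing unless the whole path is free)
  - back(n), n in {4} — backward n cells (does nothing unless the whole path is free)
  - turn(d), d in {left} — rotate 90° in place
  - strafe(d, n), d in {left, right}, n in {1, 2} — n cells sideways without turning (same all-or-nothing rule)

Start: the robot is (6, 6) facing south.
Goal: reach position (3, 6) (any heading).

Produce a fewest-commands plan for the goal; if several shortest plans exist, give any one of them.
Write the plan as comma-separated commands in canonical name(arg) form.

begin: (6, 6) facing south
step 1 (strafe(right, 1)): (5, 6) facing south
step 2 (strafe(right, 2)): (3, 6) facing south
shorter routes all fall short; 2 is best.

strafe(right, 1), strafe(right, 2)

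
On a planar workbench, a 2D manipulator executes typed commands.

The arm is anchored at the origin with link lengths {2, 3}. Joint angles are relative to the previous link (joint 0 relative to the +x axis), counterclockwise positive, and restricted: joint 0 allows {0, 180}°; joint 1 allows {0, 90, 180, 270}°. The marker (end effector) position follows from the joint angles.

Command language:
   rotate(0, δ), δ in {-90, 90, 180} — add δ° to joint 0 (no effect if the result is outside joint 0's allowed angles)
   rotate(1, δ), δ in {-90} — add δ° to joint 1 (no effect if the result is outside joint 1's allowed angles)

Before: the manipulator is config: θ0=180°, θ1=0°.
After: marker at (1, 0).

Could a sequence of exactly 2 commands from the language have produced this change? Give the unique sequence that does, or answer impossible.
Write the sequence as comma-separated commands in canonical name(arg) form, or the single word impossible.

start: config: θ0=180°, θ1=0°
step 1 (rotate(1, -90)): config: θ0=180°, θ1=270°
step 2 (rotate(1, -90)): config: θ0=180°, θ1=180°
no rival 2-sequence matches.

rotate(1, -90), rotate(1, -90)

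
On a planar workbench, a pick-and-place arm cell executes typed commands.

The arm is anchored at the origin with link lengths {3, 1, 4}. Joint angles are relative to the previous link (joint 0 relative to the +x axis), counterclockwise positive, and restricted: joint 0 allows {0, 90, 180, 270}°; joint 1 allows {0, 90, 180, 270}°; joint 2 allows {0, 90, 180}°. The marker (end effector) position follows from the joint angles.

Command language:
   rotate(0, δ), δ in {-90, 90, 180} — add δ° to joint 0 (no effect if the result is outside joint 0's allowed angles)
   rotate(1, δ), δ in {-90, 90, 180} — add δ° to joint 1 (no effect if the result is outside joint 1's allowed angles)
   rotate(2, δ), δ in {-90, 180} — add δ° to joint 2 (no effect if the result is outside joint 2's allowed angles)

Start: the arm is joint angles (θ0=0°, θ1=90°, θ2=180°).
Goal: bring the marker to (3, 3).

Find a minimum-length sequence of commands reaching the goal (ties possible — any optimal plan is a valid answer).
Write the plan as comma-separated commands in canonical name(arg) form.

rotate(1, 180)

start: joint angles (θ0=0°, θ1=90°, θ2=180°)
[1] after rotate(1, 180): joint angles (θ0=0°, θ1=270°, θ2=180°)
minimal: 1 command(s), checked below 1.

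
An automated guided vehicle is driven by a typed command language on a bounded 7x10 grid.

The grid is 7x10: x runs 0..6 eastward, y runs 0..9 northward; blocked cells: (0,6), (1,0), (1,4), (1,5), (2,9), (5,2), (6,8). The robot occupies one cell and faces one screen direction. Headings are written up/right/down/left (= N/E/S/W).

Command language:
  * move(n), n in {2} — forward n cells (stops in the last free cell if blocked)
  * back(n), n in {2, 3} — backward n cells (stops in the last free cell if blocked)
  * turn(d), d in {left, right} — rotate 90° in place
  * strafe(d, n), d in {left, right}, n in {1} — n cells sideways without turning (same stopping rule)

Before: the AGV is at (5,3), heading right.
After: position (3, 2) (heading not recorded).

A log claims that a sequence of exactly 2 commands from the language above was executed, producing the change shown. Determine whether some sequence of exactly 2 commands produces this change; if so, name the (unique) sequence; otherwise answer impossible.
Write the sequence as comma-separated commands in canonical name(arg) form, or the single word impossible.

key: running strafe(right, 1) before back(2) would end elsewhere — order is forced
initial: at (5,3), heading right
1. back(2) → at (3,3), heading right
2. strafe(right, 1) → at (3,2), heading right
no rival 2-sequence matches.

back(2), strafe(right, 1)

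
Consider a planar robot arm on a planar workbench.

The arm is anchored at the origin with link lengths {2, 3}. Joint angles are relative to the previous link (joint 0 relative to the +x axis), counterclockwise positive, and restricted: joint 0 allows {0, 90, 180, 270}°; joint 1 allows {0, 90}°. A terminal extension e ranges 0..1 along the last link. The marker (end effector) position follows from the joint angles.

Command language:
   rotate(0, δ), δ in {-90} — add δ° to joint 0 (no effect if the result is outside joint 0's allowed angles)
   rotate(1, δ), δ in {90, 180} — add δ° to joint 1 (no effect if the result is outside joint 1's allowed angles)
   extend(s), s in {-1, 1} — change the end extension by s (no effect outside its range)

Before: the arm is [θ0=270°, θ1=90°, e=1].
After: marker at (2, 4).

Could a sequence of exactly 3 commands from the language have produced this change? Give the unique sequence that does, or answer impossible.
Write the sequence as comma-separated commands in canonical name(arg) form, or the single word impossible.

begin: [θ0=270°, θ1=90°, e=1]
t=1 rotate(0, -90) ⇒ [θ0=180°, θ1=90°, e=1]
t=2 rotate(0, -90) ⇒ [θ0=90°, θ1=90°, e=1]
t=3 rotate(0, -90) ⇒ [θ0=0°, θ1=90°, e=1]
no rival 3-sequence matches.

rotate(0, -90), rotate(0, -90), rotate(0, -90)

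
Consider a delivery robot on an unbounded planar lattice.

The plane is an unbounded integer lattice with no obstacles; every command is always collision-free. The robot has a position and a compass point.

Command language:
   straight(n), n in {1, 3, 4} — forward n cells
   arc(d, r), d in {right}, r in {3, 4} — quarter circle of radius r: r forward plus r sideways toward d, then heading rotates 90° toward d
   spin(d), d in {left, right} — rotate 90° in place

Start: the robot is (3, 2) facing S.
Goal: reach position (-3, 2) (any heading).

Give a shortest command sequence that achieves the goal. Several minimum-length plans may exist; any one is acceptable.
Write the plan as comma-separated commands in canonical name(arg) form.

arc(right, 3), arc(right, 3)

t0: (3, 2) facing S
t=1 arc(right, 3) ⇒ (0, -1) facing W
t=2 arc(right, 3) ⇒ (-3, 2) facing N
minimal: 2 command(s), checked below 2.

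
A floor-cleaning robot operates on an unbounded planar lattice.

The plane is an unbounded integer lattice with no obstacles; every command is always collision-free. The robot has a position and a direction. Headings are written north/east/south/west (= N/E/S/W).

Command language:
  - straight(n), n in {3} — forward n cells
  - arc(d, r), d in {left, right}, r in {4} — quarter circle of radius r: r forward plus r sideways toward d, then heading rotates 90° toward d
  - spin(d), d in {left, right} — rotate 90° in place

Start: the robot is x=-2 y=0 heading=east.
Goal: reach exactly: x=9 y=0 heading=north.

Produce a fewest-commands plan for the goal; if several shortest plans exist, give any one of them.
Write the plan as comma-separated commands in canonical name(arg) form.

t0: x=-2 y=0 heading=east
step 1 (spin(right)): x=-2 y=0 heading=south
step 2 (arc(left, 4)): x=2 y=-4 heading=east
step 3 (straight(3)): x=5 y=-4 heading=east
step 4 (arc(left, 4)): x=9 y=0 heading=north
nothing shorter than 4 reaches the goal.

spin(right), arc(left, 4), straight(3), arc(left, 4)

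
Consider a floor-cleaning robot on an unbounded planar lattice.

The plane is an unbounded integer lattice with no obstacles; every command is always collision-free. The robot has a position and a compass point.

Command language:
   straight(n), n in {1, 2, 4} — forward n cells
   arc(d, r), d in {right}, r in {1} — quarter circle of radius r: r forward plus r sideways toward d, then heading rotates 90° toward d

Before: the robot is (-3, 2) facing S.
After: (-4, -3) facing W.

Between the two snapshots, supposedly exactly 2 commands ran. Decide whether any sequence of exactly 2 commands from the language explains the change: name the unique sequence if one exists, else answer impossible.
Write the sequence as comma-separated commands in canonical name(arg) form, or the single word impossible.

key: cell and facing (now W) both changed — the 2 commands mix motion and turning
t0: (-3, 2) facing S
[1] after straight(4): (-3, -2) facing S
[2] after arc(right, 1): (-4, -3) facing W
no rival 2-sequence matches.

straight(4), arc(right, 1)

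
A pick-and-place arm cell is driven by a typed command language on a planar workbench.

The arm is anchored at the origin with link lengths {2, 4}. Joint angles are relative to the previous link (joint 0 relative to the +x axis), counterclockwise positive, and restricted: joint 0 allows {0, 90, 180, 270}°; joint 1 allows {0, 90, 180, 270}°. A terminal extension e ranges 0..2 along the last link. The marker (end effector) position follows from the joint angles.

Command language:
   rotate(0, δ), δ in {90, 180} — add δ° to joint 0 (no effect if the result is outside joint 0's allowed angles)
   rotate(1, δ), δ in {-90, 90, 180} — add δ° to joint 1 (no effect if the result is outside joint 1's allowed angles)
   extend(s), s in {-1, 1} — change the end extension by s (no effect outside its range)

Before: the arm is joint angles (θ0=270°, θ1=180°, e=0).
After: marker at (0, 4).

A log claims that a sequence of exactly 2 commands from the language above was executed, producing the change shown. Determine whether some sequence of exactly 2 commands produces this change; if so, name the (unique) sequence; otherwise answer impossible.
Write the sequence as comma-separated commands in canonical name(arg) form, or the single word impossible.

begin: joint angles (θ0=270°, θ1=180°, e=0)
1. extend(1) → joint angles (θ0=270°, θ1=180°, e=1)
2. extend(1) → joint angles (θ0=270°, θ1=180°, e=2)
no rival 2-sequence matches.

extend(1), extend(1)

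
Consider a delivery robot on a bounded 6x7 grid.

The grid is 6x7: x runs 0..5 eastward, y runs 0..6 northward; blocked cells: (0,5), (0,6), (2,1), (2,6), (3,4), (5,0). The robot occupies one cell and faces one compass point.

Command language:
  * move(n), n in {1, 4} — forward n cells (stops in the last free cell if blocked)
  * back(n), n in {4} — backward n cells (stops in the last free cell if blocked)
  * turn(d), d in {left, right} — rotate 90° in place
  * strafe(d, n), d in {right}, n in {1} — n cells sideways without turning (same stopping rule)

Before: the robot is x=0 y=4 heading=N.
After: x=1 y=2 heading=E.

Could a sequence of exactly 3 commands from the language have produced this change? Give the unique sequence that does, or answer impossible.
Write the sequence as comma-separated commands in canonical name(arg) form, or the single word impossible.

impossible

all 216 sequences checked — none match.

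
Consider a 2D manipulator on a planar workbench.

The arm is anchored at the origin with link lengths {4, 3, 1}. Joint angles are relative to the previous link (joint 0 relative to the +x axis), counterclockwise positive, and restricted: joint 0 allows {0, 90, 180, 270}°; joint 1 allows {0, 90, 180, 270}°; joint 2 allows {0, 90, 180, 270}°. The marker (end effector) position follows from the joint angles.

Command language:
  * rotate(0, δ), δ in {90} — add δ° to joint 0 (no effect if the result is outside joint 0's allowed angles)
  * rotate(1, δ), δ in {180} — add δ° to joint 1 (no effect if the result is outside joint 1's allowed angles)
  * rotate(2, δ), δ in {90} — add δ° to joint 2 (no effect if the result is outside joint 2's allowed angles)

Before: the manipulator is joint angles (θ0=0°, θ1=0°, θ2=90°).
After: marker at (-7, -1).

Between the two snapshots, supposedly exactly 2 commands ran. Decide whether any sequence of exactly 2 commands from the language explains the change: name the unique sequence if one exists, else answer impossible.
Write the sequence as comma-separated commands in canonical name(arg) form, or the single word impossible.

begin: joint angles (θ0=0°, θ1=0°, θ2=90°)
1. rotate(0, 90) → joint angles (θ0=90°, θ1=0°, θ2=90°)
2. rotate(0, 90) → joint angles (θ0=180°, θ1=0°, θ2=90°)
no rival 2-sequence matches.

rotate(0, 90), rotate(0, 90)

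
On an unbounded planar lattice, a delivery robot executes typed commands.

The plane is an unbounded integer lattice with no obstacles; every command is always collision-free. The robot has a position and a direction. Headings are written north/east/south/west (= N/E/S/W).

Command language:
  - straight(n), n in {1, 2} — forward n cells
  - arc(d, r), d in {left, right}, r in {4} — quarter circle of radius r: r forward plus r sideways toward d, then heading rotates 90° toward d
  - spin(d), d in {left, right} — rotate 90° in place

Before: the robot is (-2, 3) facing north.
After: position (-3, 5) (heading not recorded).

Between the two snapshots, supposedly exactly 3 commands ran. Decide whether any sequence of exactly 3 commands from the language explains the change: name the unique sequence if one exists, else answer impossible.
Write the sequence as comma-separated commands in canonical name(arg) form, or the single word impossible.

key: running straight(1) before straight(2) would end elsewhere — order is forced
start: (-2, 3) facing north
t=1 straight(2) ⇒ (-2, 5) facing north
t=2 spin(left) ⇒ (-2, 5) facing west
t=3 straight(1) ⇒ (-3, 5) facing west
uniquely the one of 216 3-step routes that fits.

straight(2), spin(left), straight(1)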